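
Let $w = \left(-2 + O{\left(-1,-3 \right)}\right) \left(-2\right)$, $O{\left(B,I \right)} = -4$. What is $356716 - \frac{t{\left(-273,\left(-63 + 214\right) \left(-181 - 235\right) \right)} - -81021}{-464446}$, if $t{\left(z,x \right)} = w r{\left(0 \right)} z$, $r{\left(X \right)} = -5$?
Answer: $\frac{165675416737}{464446} \approx 3.5672 \cdot 10^{5}$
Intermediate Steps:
$w = 12$ ($w = \left(-2 - 4\right) \left(-2\right) = \left(-6\right) \left(-2\right) = 12$)
$t{\left(z,x \right)} = - 60 z$ ($t{\left(z,x \right)} = 12 \left(-5\right) z = - 60 z$)
$356716 - \frac{t{\left(-273,\left(-63 + 214\right) \left(-181 - 235\right) \right)} - -81021}{-464446} = 356716 - \frac{\left(-60\right) \left(-273\right) - -81021}{-464446} = 356716 - \left(16380 + 81021\right) \left(- \frac{1}{464446}\right) = 356716 - 97401 \left(- \frac{1}{464446}\right) = 356716 - - \frac{97401}{464446} = 356716 + \frac{97401}{464446} = \frac{165675416737}{464446}$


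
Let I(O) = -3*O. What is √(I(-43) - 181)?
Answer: 2*I*√13 ≈ 7.2111*I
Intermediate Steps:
√(I(-43) - 181) = √(-3*(-43) - 181) = √(129 - 181) = √(-52) = 2*I*√13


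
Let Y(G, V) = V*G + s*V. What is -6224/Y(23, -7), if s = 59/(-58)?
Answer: 360992/8925 ≈ 40.447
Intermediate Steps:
s = -59/58 (s = 59*(-1/58) = -59/58 ≈ -1.0172)
Y(G, V) = -59*V/58 + G*V (Y(G, V) = V*G - 59*V/58 = G*V - 59*V/58 = -59*V/58 + G*V)
-6224/Y(23, -7) = -6224*(-58/(7*(-59 + 58*23))) = -6224*(-58/(7*(-59 + 1334))) = -6224/((1/58)*(-7)*1275) = -6224/(-8925/58) = -6224*(-58/8925) = 360992/8925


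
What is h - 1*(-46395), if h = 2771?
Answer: 49166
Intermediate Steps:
h - 1*(-46395) = 2771 - 1*(-46395) = 2771 + 46395 = 49166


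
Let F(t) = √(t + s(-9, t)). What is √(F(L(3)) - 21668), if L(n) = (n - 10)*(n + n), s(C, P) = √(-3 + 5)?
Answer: √(-21668 + √(-42 + √2)) ≈ 0.022 + 147.2*I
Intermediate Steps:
s(C, P) = √2
L(n) = 2*n*(-10 + n) (L(n) = (-10 + n)*(2*n) = 2*n*(-10 + n))
F(t) = √(t + √2)
√(F(L(3)) - 21668) = √(√(2*3*(-10 + 3) + √2) - 21668) = √(√(2*3*(-7) + √2) - 21668) = √(√(-42 + √2) - 21668) = √(-21668 + √(-42 + √2))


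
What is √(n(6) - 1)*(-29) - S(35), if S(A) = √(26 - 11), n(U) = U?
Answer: -√15 - 29*√5 ≈ -68.719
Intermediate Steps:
S(A) = √15
√(n(6) - 1)*(-29) - S(35) = √(6 - 1)*(-29) - √15 = √5*(-29) - √15 = -29*√5 - √15 = -√15 - 29*√5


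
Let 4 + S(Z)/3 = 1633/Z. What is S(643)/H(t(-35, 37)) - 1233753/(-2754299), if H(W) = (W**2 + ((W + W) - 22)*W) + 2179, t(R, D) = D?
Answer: 481466237245/1076776668256 ≈ 0.44714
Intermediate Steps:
H(W) = 2179 + W**2 + W*(-22 + 2*W) (H(W) = (W**2 + (2*W - 22)*W) + 2179 = (W**2 + (-22 + 2*W)*W) + 2179 = (W**2 + W*(-22 + 2*W)) + 2179 = 2179 + W**2 + W*(-22 + 2*W))
S(Z) = -12 + 4899/Z (S(Z) = -12 + 3*(1633/Z) = -12 + 4899/Z)
S(643)/H(t(-35, 37)) - 1233753/(-2754299) = (-12 + 4899/643)/(2179 - 22*37 + 3*37**2) - 1233753/(-2754299) = (-12 + 4899*(1/643))/(2179 - 814 + 3*1369) - 1233753*(-1/2754299) = (-12 + 4899/643)/(2179 - 814 + 4107) + 1233753/2754299 = -2817/643/5472 + 1233753/2754299 = -2817/643*1/5472 + 1233753/2754299 = -313/390944 + 1233753/2754299 = 481466237245/1076776668256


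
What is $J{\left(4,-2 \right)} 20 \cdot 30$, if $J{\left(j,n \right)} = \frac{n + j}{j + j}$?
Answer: $150$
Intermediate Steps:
$J{\left(j,n \right)} = \frac{j + n}{2 j}$
$J{\left(4,-2 \right)} 20 \cdot 30 = \frac{4 - 2}{2 \cdot 4} \cdot 20 \cdot 30 = \frac{1}{2} \cdot \frac{1}{4} \cdot 2 \cdot 20 \cdot 30 = \frac{1}{4} \cdot 20 \cdot 30 = 5 \cdot 30 = 150$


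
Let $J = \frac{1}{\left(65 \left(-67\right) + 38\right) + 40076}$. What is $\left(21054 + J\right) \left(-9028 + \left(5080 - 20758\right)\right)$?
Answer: $- \frac{18600405898822}{35759} \approx -5.2016 \cdot 10^{8}$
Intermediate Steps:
$J = \frac{1}{35759}$ ($J = \frac{1}{\left(-4355 + 38\right) + 40076} = \frac{1}{-4317 + 40076} = \frac{1}{35759} \approx 2.7965 \cdot 10^{-5}$)
$\left(21054 + J\right) \left(-9028 + \left(5080 - 20758\right)\right) = \left(21054 + \frac{1}{35759}\right) \left(-9028 + \left(5080 - 20758\right)\right) = \frac{752869987 \left(-9028 - 15678\right)}{35759} = \frac{752869987}{35759} \left(-24706\right) = - \frac{18600405898822}{35759}$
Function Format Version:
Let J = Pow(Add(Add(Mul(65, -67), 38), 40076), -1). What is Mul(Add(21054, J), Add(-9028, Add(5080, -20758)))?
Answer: Rational(-18600405898822, 35759) ≈ -5.2016e+8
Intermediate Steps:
J = Rational(1, 35759) (J = Pow(Add(Add(-4355, 38), 40076), -1) = Pow(Add(-4317, 40076), -1) = Pow(35759, -1) = Rational(1, 35759) ≈ 2.7965e-5)
Mul(Add(21054, J), Add(-9028, Add(5080, -20758))) = Mul(Add(21054, Rational(1, 35759)), Add(-9028, Add(5080, -20758))) = Mul(Rational(752869987, 35759), Add(-9028, -15678)) = Mul(Rational(752869987, 35759), -24706) = Rational(-18600405898822, 35759)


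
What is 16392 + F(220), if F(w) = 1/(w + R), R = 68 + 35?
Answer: 5294617/323 ≈ 16392.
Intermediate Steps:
R = 103
F(w) = 1/(103 + w) (F(w) = 1/(w + 103) = 1/(103 + w))
16392 + F(220) = 16392 + 1/(103 + 220) = 16392 + 1/323 = 5294617/323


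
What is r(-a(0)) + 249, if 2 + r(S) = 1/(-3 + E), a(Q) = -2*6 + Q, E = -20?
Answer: 5680/23 ≈ 246.96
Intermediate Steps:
a(Q) = -12 + Q
r(S) = -47/23 (r(S) = -2 + 1/(-3 - 20) = -2 + 1/(-23) = -2 - 1/23 = -47/23)
r(-a(0)) + 249 = -47/23 + 249 = 5680/23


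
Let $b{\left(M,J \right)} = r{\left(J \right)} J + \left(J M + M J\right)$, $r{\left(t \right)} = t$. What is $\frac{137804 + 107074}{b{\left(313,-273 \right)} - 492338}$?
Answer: $- \frac{244878}{588707} \approx -0.41596$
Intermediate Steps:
$b{\left(M,J \right)} = J^{2} + 2 J M$ ($b{\left(M,J \right)} = J J + \left(J M + M J\right) = J^{2} + \left(J M + J M\right) = J^{2} + 2 J M$)
$\frac{137804 + 107074}{b{\left(313,-273 \right)} - 492338} = \frac{137804 + 107074}{- 273 \left(-273 + 2 \cdot 313\right) - 492338} = \frac{244878}{- 273 \left(-273 + 626\right) - 492338} = \frac{244878}{\left(-273\right) 353 - 492338} = \frac{244878}{-96369 - 492338} = \frac{244878}{-588707} = 244878 \left(- \frac{1}{588707}\right) = - \frac{244878}{588707}$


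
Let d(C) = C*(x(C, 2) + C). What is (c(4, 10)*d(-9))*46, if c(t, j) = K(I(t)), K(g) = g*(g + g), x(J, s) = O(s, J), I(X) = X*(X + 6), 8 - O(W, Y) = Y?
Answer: -10598400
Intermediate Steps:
O(W, Y) = 8 - Y
I(X) = X*(6 + X)
x(J, s) = 8 - J
K(g) = 2*g**2 (K(g) = g*(2*g) = 2*g**2)
c(t, j) = 2*t**2*(6 + t)**2 (c(t, j) = 2*(t*(6 + t))**2 = 2*(t**2*(6 + t)**2) = 2*t**2*(6 + t)**2)
d(C) = 8*C (d(C) = C*((8 - C) + C) = C*8 = 8*C)
(c(4, 10)*d(-9))*46 = ((2*4**2*(6 + 4)**2)*(8*(-9)))*46 = ((2*16*10**2)*(-72))*46 = ((2*16*100)*(-72))*46 = (3200*(-72))*46 = -230400*46 = -10598400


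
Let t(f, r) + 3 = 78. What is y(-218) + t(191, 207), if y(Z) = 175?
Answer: 250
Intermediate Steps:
t(f, r) = 75 (t(f, r) = -3 + 78 = 75)
y(-218) + t(191, 207) = 175 + 75 = 250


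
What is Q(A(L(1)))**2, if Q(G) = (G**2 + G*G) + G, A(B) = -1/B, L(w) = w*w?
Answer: 1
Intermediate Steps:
L(w) = w**2
Q(G) = G + 2*G**2 (Q(G) = (G**2 + G**2) + G = 2*G**2 + G = G + 2*G**2)
Q(A(L(1)))**2 = ((-1/(1**2))*(1 + 2*(-1/(1**2))))**2 = ((-1/1)*(1 + 2*(-1/1)))**2 = ((-1*1)*(1 + 2*(-1*1)))**2 = (-(1 + 2*(-1)))**2 = (-(1 - 2))**2 = (-1*(-1))**2 = 1**2 = 1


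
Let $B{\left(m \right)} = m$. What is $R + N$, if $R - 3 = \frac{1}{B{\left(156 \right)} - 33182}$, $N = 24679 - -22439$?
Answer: $\frac{1556218145}{33026} \approx 47121.0$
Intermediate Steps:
$N = 47118$ ($N = 24679 + 22439 = 47118$)
$R = \frac{99077}{33026}$ ($R = 3 + \frac{1}{156 - 33182} = 3 + \frac{1}{-33026} = 3 - \frac{1}{33026} = \frac{99077}{33026} \approx 3.0$)
$R + N = \frac{99077}{33026} + 47118 = \frac{1556218145}{33026}$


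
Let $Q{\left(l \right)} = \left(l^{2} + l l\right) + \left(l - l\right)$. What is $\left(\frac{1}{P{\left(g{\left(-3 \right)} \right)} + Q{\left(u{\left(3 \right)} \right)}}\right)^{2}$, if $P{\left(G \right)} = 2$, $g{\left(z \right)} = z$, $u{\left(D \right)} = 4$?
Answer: $\frac{1}{1156} \approx 0.00086505$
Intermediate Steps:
$Q{\left(l \right)} = 2 l^{2}$ ($Q{\left(l \right)} = \left(l^{2} + l^{2}\right) + 0 = 2 l^{2} + 0 = 2 l^{2}$)
$\left(\frac{1}{P{\left(g{\left(-3 \right)} \right)} + Q{\left(u{\left(3 \right)} \right)}}\right)^{2} = \left(\frac{1}{2 + 2 \cdot 4^{2}}\right)^{2} = \left(\frac{1}{2 + 2 \cdot 16}\right)^{2} = \left(\frac{1}{2 + 32}\right)^{2} = \left(\frac{1}{34}\right)^{2} = \frac{1}{1156}$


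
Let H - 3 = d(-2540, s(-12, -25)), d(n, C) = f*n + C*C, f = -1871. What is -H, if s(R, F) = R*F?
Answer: -4842343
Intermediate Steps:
s(R, F) = F*R
d(n, C) = C**2 - 1871*n (d(n, C) = -1871*n + C*C = -1871*n + C**2 = C**2 - 1871*n)
H = 4842343 (H = 3 + ((-25*(-12))**2 - 1871*(-2540)) = 3 + (300**2 + 4752340) = 3 + (90000 + 4752340) = 3 + 4842340 = 4842343)
-H = -1*4842343 = -4842343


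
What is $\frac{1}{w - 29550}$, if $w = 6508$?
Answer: $- \frac{1}{23042} \approx -4.3399 \cdot 10^{-5}$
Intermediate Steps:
$\frac{1}{w - 29550} = \frac{1}{6508 - 29550} = \frac{1}{-23042} = - \frac{1}{23042}$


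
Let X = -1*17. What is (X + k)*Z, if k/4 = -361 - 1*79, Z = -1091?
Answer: 1938707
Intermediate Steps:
X = -17
k = -1760 (k = 4*(-361 - 1*79) = 4*(-361 - 79) = 4*(-440) = -1760)
(X + k)*Z = (-17 - 1760)*(-1091) = -1777*(-1091) = 1938707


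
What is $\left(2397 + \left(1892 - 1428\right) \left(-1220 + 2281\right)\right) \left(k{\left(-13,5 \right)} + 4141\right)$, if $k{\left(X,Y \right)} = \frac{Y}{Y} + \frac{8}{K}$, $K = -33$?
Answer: $\frac{67614743278}{33} \approx 2.0489 \cdot 10^{9}$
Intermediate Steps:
$k{\left(X,Y \right)} = \frac{25}{33}$ ($k{\left(X,Y \right)} = \frac{Y}{Y} + \frac{8}{-33} = 1 + 8 \left(- \frac{1}{33}\right) = 1 - \frac{8}{33} = \frac{25}{33}$)
$\left(2397 + \left(1892 - 1428\right) \left(-1220 + 2281\right)\right) \left(k{\left(-13,5 \right)} + 4141\right) = \left(2397 + \left(1892 - 1428\right) \left(-1220 + 2281\right)\right) \left(\frac{25}{33} + 4141\right) = \left(2397 + 464 \cdot 1061\right) \frac{136678}{33} = \left(2397 + 492304\right) \frac{136678}{33} = 494701 \cdot \frac{136678}{33} = \frac{67614743278}{33}$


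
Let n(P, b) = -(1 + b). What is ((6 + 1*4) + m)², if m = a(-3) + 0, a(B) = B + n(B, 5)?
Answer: 1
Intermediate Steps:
n(P, b) = -1 - b
a(B) = -6 + B (a(B) = B + (-1 - 1*5) = B + (-1 - 5) = B - 6 = -6 + B)
m = -9 (m = (-6 - 3) + 0 = -9 + 0 = -9)
((6 + 1*4) + m)² = ((6 + 1*4) - 9)² = ((6 + 4) - 9)² = (10 - 9)² = 1² = 1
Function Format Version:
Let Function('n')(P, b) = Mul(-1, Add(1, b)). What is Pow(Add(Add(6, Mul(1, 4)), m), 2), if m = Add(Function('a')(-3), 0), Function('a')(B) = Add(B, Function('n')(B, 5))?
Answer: 1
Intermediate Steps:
Function('n')(P, b) = Add(-1, Mul(-1, b))
Function('a')(B) = Add(-6, B) (Function('a')(B) = Add(B, Add(-1, Mul(-1, 5))) = Add(B, Add(-1, -5)) = Add(B, -6) = Add(-6, B))
m = -9 (m = Add(Add(-6, -3), 0) = Add(-9, 0) = -9)
Pow(Add(Add(6, Mul(1, 4)), m), 2) = Pow(Add(Add(6, Mul(1, 4)), -9), 2) = Pow(Add(Add(6, 4), -9), 2) = Pow(Add(10, -9), 2) = Pow(1, 2) = 1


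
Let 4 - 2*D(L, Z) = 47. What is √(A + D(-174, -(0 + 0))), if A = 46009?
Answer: 5*√7358/2 ≈ 214.45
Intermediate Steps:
D(L, Z) = -43/2 (D(L, Z) = 2 - ½*47 = 2 - 47/2 = -43/2)
√(A + D(-174, -(0 + 0))) = √(46009 - 43/2) = √(91975/2) = 5*√7358/2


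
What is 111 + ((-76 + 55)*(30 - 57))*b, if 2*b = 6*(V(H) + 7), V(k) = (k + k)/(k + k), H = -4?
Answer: 13719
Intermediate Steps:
V(k) = 1 (V(k) = (2*k)/((2*k)) = (2*k)*(1/(2*k)) = 1)
b = 24 (b = (6*(1 + 7))/2 = (6*8)/2 = (1/2)*48 = 24)
111 + ((-76 + 55)*(30 - 57))*b = 111 + ((-76 + 55)*(30 - 57))*24 = 111 - 21*(-27)*24 = 111 + 567*24 = 111 + 13608 = 13719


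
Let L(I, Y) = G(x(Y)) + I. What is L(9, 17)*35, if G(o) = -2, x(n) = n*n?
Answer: 245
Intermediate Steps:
x(n) = n**2
L(I, Y) = -2 + I
L(9, 17)*35 = (-2 + 9)*35 = 7*35 = 245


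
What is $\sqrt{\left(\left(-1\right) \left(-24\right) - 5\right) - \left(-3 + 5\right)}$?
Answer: $\sqrt{17} \approx 4.1231$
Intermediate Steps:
$\sqrt{\left(\left(-1\right) \left(-24\right) - 5\right) - \left(-3 + 5\right)} = \sqrt{\left(24 - 5\right) - 2} = \sqrt{19 - 2} = \sqrt{17}$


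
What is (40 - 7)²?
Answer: 1089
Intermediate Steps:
(40 - 7)² = 33² = 1089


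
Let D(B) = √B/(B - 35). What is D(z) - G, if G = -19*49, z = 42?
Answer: 931 + √42/7 ≈ 931.93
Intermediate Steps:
D(B) = √B/(-35 + B)
G = -931
D(z) - G = √42/(-35 + 42) - 1*(-931) = √42/7 + 931 = 931 + √42/7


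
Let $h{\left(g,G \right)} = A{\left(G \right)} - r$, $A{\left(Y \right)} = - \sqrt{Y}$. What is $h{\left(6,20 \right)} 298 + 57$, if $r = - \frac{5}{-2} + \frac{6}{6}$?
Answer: $-986 - 596 \sqrt{5} \approx -2318.7$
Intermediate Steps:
$r = \frac{7}{2}$ ($r = \left(-5\right) \left(- \frac{1}{2}\right) + 6 \cdot \frac{1}{6} = \frac{5}{2} + 1 = \frac{7}{2} \approx 3.5$)
$h{\left(g,G \right)} = - \frac{7}{2} - \sqrt{G}$ ($h{\left(g,G \right)} = - \sqrt{G} - \frac{7}{2} = - \frac{7}{2} - \sqrt{G}$)
$h{\left(6,20 \right)} 298 + 57 = \left(- \frac{7}{2} - \sqrt{20}\right) 298 + 57 = \left(- \frac{7}{2} - 2 \sqrt{5}\right) 298 + 57 = \left(-1043 - 596 \sqrt{5}\right) + 57 = -986 - 596 \sqrt{5}$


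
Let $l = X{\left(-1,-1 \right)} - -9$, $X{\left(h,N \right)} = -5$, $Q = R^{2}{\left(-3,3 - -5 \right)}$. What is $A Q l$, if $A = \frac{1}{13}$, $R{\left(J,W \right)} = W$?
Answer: $\frac{256}{13} \approx 19.692$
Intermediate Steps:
$Q = 64$ ($Q = \left(3 - -5\right)^{2} = \left(3 + 5\right)^{2} = 8^{2} = 64$)
$A = \frac{1}{13} \approx 0.076923$
$l = 4$ ($l = -5 - -9 = -5 + 9 = 4$)
$A Q l = \frac{1}{13} \cdot 64 \cdot 4 = \frac{64}{13} \cdot 4 = \frac{256}{13}$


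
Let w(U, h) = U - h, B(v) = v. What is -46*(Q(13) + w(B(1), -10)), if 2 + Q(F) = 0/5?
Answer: -414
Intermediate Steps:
Q(F) = -2 (Q(F) = -2 + 0/5 = -2 + 0*(⅕) = -2 + 0 = -2)
-46*(Q(13) + w(B(1), -10)) = -46*(-2 + (1 - 1*(-10))) = -46*(-2 + (1 + 10)) = -46*(-2 + 11) = -46*9 = -414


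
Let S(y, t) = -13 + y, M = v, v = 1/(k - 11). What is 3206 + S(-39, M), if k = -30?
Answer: 3154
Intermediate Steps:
v = -1/41 (v = 1/(-30 - 11) = 1/(-41) = -1/41 ≈ -0.024390)
M = -1/41 ≈ -0.024390
3206 + S(-39, M) = 3206 + (-13 - 39) = 3206 - 52 = 3154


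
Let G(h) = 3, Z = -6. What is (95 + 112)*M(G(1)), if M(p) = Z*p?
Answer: -3726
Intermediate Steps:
M(p) = -6*p
(95 + 112)*M(G(1)) = (95 + 112)*(-6*3) = 207*(-18) = -3726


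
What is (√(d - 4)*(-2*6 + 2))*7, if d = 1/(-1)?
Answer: -70*I*√5 ≈ -156.52*I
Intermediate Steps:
d = -1
(√(d - 4)*(-2*6 + 2))*7 = (√(-1 - 4)*(-2*6 + 2))*7 = (√(-5)*(-12 + 2))*7 = ((I*√5)*(-10))*7 = -10*I*√5*7 = -70*I*√5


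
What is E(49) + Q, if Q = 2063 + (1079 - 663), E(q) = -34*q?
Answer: 813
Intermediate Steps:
Q = 2479 (Q = 2063 + 416 = 2479)
E(49) + Q = -34*49 + 2479 = -1666 + 2479 = 813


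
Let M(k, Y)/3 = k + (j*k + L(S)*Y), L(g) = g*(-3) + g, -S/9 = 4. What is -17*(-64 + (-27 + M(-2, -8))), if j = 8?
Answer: 31841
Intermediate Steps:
S = -36 (S = -9*4 = -36)
L(g) = -2*g (L(g) = -3*g + g = -2*g)
M(k, Y) = 27*k + 216*Y (M(k, Y) = 3*(k + (8*k + (-2*(-36))*Y)) = 3*(k + (8*k + 72*Y)) = 3*(9*k + 72*Y) = 27*k + 216*Y)
-17*(-64 + (-27 + M(-2, -8))) = -17*(-64 + (-27 + (27*(-2) + 216*(-8)))) = -17*(-64 + (-27 + (-54 - 1728))) = -17*(-64 + (-27 - 1782)) = -17*(-64 - 1809) = -17*(-1873) = 31841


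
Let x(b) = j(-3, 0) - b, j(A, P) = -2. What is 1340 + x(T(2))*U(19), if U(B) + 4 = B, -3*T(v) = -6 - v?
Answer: 1270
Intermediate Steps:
T(v) = 2 + v/3 (T(v) = -(-6 - v)/3 = 2 + v/3)
U(B) = -4 + B
x(b) = -2 - b
1340 + x(T(2))*U(19) = 1340 + (-2 - (2 + (1/3)*2))*(-4 + 19) = 1340 + (-2 - (2 + 2/3))*15 = 1340 + (-2 - 1*8/3)*15 = 1340 + (-2 - 8/3)*15 = 1340 - 14/3*15 = 1340 - 70 = 1270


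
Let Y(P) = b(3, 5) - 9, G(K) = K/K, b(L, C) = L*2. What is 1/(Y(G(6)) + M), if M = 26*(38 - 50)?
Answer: -1/315 ≈ -0.0031746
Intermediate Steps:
b(L, C) = 2*L
M = -312 (M = 26*(-12) = -312)
G(K) = 1
Y(P) = -3 (Y(P) = 2*3 - 9 = 6 - 9 = -3)
1/(Y(G(6)) + M) = 1/(-3 - 312) = 1/(-315) = -1/315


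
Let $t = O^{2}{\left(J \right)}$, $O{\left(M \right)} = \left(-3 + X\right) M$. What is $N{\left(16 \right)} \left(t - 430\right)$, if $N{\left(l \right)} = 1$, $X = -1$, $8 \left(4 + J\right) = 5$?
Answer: $- \frac{991}{4} \approx -247.75$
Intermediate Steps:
$J = - \frac{27}{8}$ ($J = -4 + \frac{1}{8} \cdot 5 = -4 + \frac{5}{8} = - \frac{27}{8} \approx -3.375$)
$O{\left(M \right)} = - 4 M$ ($O{\left(M \right)} = \left(-3 - 1\right) M = - 4 M$)
$t = \frac{729}{4}$ ($t = \left(\left(-4\right) \left(- \frac{27}{8}\right)\right)^{2} = \left(\frac{27}{2}\right)^{2} = \frac{729}{4} \approx 182.25$)
$N{\left(16 \right)} \left(t - 430\right) = 1 \left(\frac{729}{4} - 430\right) = 1 \left(- \frac{991}{4}\right) = - \frac{991}{4}$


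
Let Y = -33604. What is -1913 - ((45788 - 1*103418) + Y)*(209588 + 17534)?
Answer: 20721246635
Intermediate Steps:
-1913 - ((45788 - 1*103418) + Y)*(209588 + 17534) = -1913 - ((45788 - 1*103418) - 33604)*(209588 + 17534) = -1913 - ((45788 - 103418) - 33604)*227122 = -1913 - (-57630 - 33604)*227122 = -1913 - (-91234)*227122 = -1913 - 1*(-20721248548) = -1913 + 20721248548 = 20721246635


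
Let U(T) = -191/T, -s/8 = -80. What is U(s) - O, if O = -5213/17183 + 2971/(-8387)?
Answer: 33128419549/92232845440 ≈ 0.35918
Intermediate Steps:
s = 640 (s = -8*(-80) = 640)
O = -94772124/144113821 (O = -5213*1/17183 + 2971*(-1/8387) = -5213/17183 - 2971/8387 = -94772124/144113821 ≈ -0.65762)
U(s) - O = -191/640 - 1*(-94772124/144113821) = -191*1/640 + 94772124/144113821 = -191/640 + 94772124/144113821 = 33128419549/92232845440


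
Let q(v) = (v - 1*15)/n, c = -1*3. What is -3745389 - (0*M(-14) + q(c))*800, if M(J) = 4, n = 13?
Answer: -48675657/13 ≈ -3.7443e+6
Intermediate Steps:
c = -3
q(v) = -15/13 + v/13 (q(v) = (v - 1*15)/13 = (v - 15)*(1/13) = (-15 + v)*(1/13) = -15/13 + v/13)
-3745389 - (0*M(-14) + q(c))*800 = -3745389 - (0*4 + (-15/13 + (1/13)*(-3)))*800 = -3745389 - (0 + (-15/13 - 3/13))*800 = -3745389 - (0 - 18/13)*800 = -3745389 - (-18)*800/13 = -3745389 - 1*(-14400/13) = -3745389 + 14400/13 = -48675657/13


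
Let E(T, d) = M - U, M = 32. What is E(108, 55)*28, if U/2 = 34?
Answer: -1008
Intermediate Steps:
U = 68 (U = 2*34 = 68)
E(T, d) = -36 (E(T, d) = 32 - 1*68 = 32 - 68 = -36)
E(108, 55)*28 = -36*28 = -1008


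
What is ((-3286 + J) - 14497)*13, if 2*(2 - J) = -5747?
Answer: -387595/2 ≈ -1.9380e+5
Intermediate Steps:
J = 5751/2 (J = 2 - ½*(-5747) = 2 + 5747/2 = 5751/2 ≈ 2875.5)
((-3286 + J) - 14497)*13 = ((-3286 + 5751/2) - 14497)*13 = (-821/2 - 14497)*13 = -29815/2*13 = -387595/2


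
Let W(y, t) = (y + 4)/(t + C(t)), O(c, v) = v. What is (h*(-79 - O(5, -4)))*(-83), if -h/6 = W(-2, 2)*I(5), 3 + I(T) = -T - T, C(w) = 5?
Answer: 971100/7 ≈ 1.3873e+5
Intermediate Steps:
W(y, t) = (4 + y)/(5 + t) (W(y, t) = (y + 4)/(t + 5) = (4 + y)/(5 + t))
I(T) = -3 - 2*T (I(T) = -3 + (-T - T) = -3 - 2*T)
h = 156/7 (h = -6*(4 - 2)/(5 + 2)*(-3 - 2*5) = -6*2/7*(-3 - 10) = -6*(⅐)*2*(-13) = -12*(-13)/7 = -6*(-26/7) = 156/7 ≈ 22.286)
(h*(-79 - O(5, -4)))*(-83) = (156*(-79 - 1*(-4))/7)*(-83) = (156*(-79 + 4)/7)*(-83) = ((156/7)*(-75))*(-83) = -11700/7*(-83) = 971100/7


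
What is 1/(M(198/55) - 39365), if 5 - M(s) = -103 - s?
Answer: -5/196267 ≈ -2.5476e-5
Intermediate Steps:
M(s) = 108 + s (M(s) = 5 - (-103 - s) = 5 + (103 + s) = 108 + s)
1/(M(198/55) - 39365) = 1/((108 + 198/55) - 39365) = 1/((108 + 198*(1/55)) - 39365) = 1/((108 + 18/5) - 39365) = 1/(558/5 - 39365) = 1/(-196267/5) = -5/196267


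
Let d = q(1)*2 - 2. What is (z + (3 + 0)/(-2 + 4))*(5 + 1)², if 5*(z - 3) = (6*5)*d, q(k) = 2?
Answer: 594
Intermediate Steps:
d = 2 (d = 2*2 - 2 = 4 - 2 = 2)
z = 15 (z = 3 + ((6*5)*2)/5 = 3 + (30*2)/5 = 3 + (⅕)*60 = 3 + 12 = 15)
(z + (3 + 0)/(-2 + 4))*(5 + 1)² = (15 + (3 + 0)/(-2 + 4))*(5 + 1)² = (15 + 3/2)*6² = (15 + 3*(½))*36 = (15 + 3/2)*36 = (33/2)*36 = 594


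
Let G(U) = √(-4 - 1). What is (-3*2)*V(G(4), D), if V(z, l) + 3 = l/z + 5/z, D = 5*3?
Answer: 18 + 24*I*√5 ≈ 18.0 + 53.666*I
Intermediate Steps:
G(U) = I*√5 (G(U) = √(-5) = I*√5)
D = 15
V(z, l) = -3 + 5/z + l/z (V(z, l) = -3 + (l/z + 5/z) = -3 + (5/z + l/z) = -3 + 5/z + l/z)
(-3*2)*V(G(4), D) = (-3*2)*((5 + 15 - 3*I*√5)/((I*√5))) = -6*(-I*√5/5)*(5 + 15 - 3*I*√5) = -6*(-I*√5/5)*(20 - 3*I*√5) = -(-6)*I*√5*(20 - 3*I*√5)/5 = 6*I*√5*(20 - 3*I*√5)/5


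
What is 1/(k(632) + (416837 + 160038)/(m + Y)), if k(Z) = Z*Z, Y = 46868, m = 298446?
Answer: 345314/137927276011 ≈ 2.5036e-6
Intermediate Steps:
k(Z) = Z²
1/(k(632) + (416837 + 160038)/(m + Y)) = 1/(632² + (416837 + 160038)/(298446 + 46868)) = 1/(399424 + 576875/345314) = 1/(137927276011/345314) = 345314/137927276011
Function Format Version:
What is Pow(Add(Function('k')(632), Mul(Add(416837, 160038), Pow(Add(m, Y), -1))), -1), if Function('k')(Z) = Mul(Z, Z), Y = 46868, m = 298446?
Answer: Rational(345314, 137927276011) ≈ 2.5036e-6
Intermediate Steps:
Function('k')(Z) = Pow(Z, 2)
Pow(Add(Function('k')(632), Mul(Add(416837, 160038), Pow(Add(m, Y), -1))), -1) = Pow(Add(Pow(632, 2), Mul(Add(416837, 160038), Pow(Add(298446, 46868), -1))), -1) = Pow(Add(399424, Mul(576875, Pow(345314, -1))), -1) = Pow(Add(399424, Mul(576875, Rational(1, 345314))), -1) = Pow(Add(399424, Rational(576875, 345314)), -1) = Pow(Rational(137927276011, 345314), -1) = Rational(345314, 137927276011)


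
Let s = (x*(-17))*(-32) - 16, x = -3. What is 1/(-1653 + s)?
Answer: -1/3301 ≈ -0.00030294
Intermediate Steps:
s = -1648 (s = -3*(-17)*(-32) - 16 = 51*(-32) - 16 = -1632 - 16 = -1648)
1/(-1653 + s) = 1/(-1653 - 1648) = 1/(-3301) = -1/3301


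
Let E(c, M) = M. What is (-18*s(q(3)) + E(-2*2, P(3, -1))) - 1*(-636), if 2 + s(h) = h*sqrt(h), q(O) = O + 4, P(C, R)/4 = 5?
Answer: 692 - 126*sqrt(7) ≈ 358.64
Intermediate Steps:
P(C, R) = 20 (P(C, R) = 4*5 = 20)
q(O) = 4 + O
s(h) = -2 + h**(3/2) (s(h) = -2 + h*sqrt(h) = -2 + h**(3/2))
(-18*s(q(3)) + E(-2*2, P(3, -1))) - 1*(-636) = (-18*(-2 + (4 + 3)**(3/2)) + 20) - 1*(-636) = (-18*(-2 + 7**(3/2)) + 20) + 636 = (-18*(-2 + 7*sqrt(7)) + 20) + 636 = ((36 - 126*sqrt(7)) + 20) + 636 = (56 - 126*sqrt(7)) + 636 = 692 - 126*sqrt(7)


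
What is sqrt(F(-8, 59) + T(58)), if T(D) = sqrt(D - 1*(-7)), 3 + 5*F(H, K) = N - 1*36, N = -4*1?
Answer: sqrt(-215 + 25*sqrt(65))/5 ≈ 0.73331*I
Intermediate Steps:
N = -4
F(H, K) = -43/5 (F(H, K) = -3/5 + (-4 - 1*36)/5 = -3/5 + (-4 - 36)/5 = -3/5 + (1/5)*(-40) = -3/5 - 8 = -43/5)
T(D) = sqrt(7 + D) (T(D) = sqrt(D + 7) = sqrt(7 + D))
sqrt(F(-8, 59) + T(58)) = sqrt(-43/5 + sqrt(7 + 58)) = sqrt(-43/5 + sqrt(65))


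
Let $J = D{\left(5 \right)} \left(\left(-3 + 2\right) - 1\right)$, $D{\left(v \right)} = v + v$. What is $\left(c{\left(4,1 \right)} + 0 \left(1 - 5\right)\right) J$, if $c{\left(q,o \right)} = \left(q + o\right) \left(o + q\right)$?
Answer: $-500$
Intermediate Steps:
$D{\left(v \right)} = 2 v$
$J = -20$ ($J = 2 \cdot 5 \left(\left(-3 + 2\right) - 1\right) = 10 \left(-1 - 1\right) = 10 \left(-2\right) = -20$)
$c{\left(q,o \right)} = \left(o + q\right)^{2}$ ($c{\left(q,o \right)} = \left(o + q\right) \left(o + q\right) = \left(o + q\right)^{2}$)
$\left(c{\left(4,1 \right)} + 0 \left(1 - 5\right)\right) J = \left(\left(1 + 4\right)^{2} + 0 \left(1 - 5\right)\right) \left(-20\right) = \left(5^{2} + 0 \left(-4\right)\right) \left(-20\right) = \left(25 + 0\right) \left(-20\right) = 25 \left(-20\right) = -500$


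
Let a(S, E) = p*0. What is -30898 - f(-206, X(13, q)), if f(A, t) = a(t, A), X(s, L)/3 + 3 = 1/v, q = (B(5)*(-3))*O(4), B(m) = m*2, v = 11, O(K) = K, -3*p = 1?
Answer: -30898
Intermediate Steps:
p = -⅓ (p = -⅓*1 = -⅓ ≈ -0.33333)
B(m) = 2*m
q = -120 (q = ((2*5)*(-3))*4 = (10*(-3))*4 = -30*4 = -120)
X(s, L) = -96/11 (X(s, L) = -9 + 3/11 = -96/11)
a(S, E) = 0 (a(S, E) = -⅓*0 = 0)
f(A, t) = 0
-30898 - f(-206, X(13, q)) = -30898 - 1*0 = -30898 + 0 = -30898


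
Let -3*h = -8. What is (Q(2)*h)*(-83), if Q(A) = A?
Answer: -1328/3 ≈ -442.67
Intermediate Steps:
h = 8/3 (h = -⅓*(-8) = 8/3 ≈ 2.6667)
(Q(2)*h)*(-83) = (2*(8/3))*(-83) = (16/3)*(-83) = -1328/3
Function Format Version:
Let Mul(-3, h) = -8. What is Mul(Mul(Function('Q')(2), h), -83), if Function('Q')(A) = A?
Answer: Rational(-1328, 3) ≈ -442.67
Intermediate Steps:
h = Rational(8, 3) (h = Mul(Rational(-1, 3), -8) = Rational(8, 3) ≈ 2.6667)
Mul(Mul(Function('Q')(2), h), -83) = Mul(Mul(2, Rational(8, 3)), -83) = Mul(Rational(16, 3), -83) = Rational(-1328, 3)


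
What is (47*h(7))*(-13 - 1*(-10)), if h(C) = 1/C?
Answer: -141/7 ≈ -20.143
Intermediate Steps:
(47*h(7))*(-13 - 1*(-10)) = (47/7)*(-13 - 1*(-10)) = (47*(1/7))*(-13 + 10) = (47/7)*(-3) = -141/7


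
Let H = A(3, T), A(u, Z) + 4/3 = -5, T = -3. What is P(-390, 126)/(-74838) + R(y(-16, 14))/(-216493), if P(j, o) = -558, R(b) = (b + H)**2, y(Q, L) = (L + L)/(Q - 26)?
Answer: 19522672/2700317189 ≈ 0.0072298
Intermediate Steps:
y(Q, L) = 2*L/(-26 + Q) (y(Q, L) = (2*L)/(-26 + Q) = 2*L/(-26 + Q))
A(u, Z) = -19/3 (A(u, Z) = -4/3 - 5 = -19/3)
H = -19/3 ≈ -6.3333
R(b) = (-19/3 + b)**2 (R(b) = (b - 19/3)**2 = (-19/3 + b)**2)
P(-390, 126)/(-74838) + R(y(-16, 14))/(-216493) = -558/(-74838) + ((-19 + 3*(2*14/(-26 - 16)))**2/9)/(-216493) = -558*(-1/74838) + ((-19 + 3*(2*14/(-42)))**2/9)*(-1/216493) = 93/12473 + ((-19 + 3*(2*14*(-1/42)))**2/9)*(-1/216493) = 93/12473 + ((-19 + 3*(-2/3))**2/9)*(-1/216493) = 93/12473 + ((-19 - 2)**2/9)*(-1/216493) = 93/12473 + ((1/9)*(-21)**2)*(-1/216493) = 93/12473 + ((1/9)*441)*(-1/216493) = 93/12473 + 49*(-1/216493) = 93/12473 - 49/216493 = 19522672/2700317189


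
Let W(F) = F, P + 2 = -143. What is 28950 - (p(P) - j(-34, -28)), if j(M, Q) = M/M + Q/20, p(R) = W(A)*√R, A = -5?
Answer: 144748/5 + 5*I*√145 ≈ 28950.0 + 60.208*I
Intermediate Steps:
P = -145 (P = -2 - 143 = -145)
p(R) = -5*√R
j(M, Q) = 1 + Q/20 (j(M, Q) = 1 + Q*(1/20) = 1 + Q/20)
28950 - (p(P) - j(-34, -28)) = 28950 - (-5*I*√145 - (1 + (1/20)*(-28))) = 28950 - (-5*I*√145 - (1 - 7/5)) = 28950 - (-5*I*√145 - 1*(-⅖)) = 28950 - (-5*I*√145 + ⅖) = 28950 - (⅖ - 5*I*√145) = 28950 + (-⅖ + 5*I*√145) = 144748/5 + 5*I*√145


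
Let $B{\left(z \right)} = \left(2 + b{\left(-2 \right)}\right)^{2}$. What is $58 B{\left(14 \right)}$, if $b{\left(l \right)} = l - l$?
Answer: $232$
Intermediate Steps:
$b{\left(l \right)} = 0$
$B{\left(z \right)} = 4$ ($B{\left(z \right)} = \left(2 + 0\right)^{2} = 2^{2} = 4$)
$58 B{\left(14 \right)} = 58 \cdot 4 = 232$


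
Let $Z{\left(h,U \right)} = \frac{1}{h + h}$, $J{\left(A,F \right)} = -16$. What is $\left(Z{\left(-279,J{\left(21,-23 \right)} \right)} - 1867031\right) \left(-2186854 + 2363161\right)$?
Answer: $- \frac{61225738078931}{186} \approx -3.2917 \cdot 10^{11}$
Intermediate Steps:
$Z{\left(h,U \right)} = \frac{1}{2 h}$
$\left(Z{\left(-279,J{\left(21,-23 \right)} \right)} - 1867031\right) \left(-2186854 + 2363161\right) = \left(\frac{1}{2 \left(-279\right)} - 1867031\right) \left(-2186854 + 2363161\right) = \left(\frac{1}{2} \left(- \frac{1}{279}\right) - 1867031\right) 176307 = \left(- \frac{1}{558} - 1867031\right) 176307 = \left(- \frac{1041803299}{558}\right) 176307 = - \frac{61225738078931}{186}$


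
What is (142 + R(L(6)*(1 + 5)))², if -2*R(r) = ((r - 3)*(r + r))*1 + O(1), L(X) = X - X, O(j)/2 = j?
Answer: 19881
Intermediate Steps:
O(j) = 2*j
L(X) = 0
R(r) = -1 - r*(-3 + r) (R(r) = -(((r - 3)*(r + r))*1 + 2*1)/2 = -(((-3 + r)*(2*r))*1 + 2)/2 = -((2*r*(-3 + r))*1 + 2)/2 = -(2*r*(-3 + r) + 2)/2 = -(2 + 2*r*(-3 + r))/2 = -1 - r*(-3 + r))
(142 + R(L(6)*(1 + 5)))² = (142 + (-1 - (0*(1 + 5))² + 3*(0*(1 + 5))))² = (142 + (-1 - (0*6)² + 3*(0*6)))² = (142 + (-1 - 1*0² + 3*0))² = (142 + (-1 - 1*0 + 0))² = (142 + (-1 + 0 + 0))² = (142 - 1)² = 141² = 19881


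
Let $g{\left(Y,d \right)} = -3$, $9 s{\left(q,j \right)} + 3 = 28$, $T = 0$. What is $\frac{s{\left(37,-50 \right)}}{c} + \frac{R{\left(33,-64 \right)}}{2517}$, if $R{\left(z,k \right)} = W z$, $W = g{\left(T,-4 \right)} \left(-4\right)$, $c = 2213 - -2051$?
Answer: $\frac{5086607}{32197464} \approx 0.15798$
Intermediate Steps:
$s{\left(q,j \right)} = \frac{25}{9}$ ($s{\left(q,j \right)} = - \frac{1}{3} + \frac{1}{9} \cdot 28 = - \frac{1}{3} + \frac{28}{9} = \frac{25}{9}$)
$c = 4264$ ($c = 2213 + 2051 = 4264$)
$W = 12$ ($W = \left(-3\right) \left(-4\right) = 12$)
$R{\left(z,k \right)} = 12 z$
$\frac{s{\left(37,-50 \right)}}{c} + \frac{R{\left(33,-64 \right)}}{2517} = \frac{25}{9 \cdot 4264} + \frac{12 \cdot 33}{2517} = \frac{25}{9} \cdot \frac{1}{4264} + 396 \cdot \frac{1}{2517} = \frac{25}{38376} + \frac{132}{839} = \frac{5086607}{32197464}$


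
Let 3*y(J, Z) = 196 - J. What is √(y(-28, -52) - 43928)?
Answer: 2*I*√98670/3 ≈ 209.41*I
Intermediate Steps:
y(J, Z) = 196/3 - J/3 (y(J, Z) = (196 - J)/3 = 196/3 - J/3)
√(y(-28, -52) - 43928) = √((196/3 - ⅓*(-28)) - 43928) = √((196/3 + 28/3) - 43928) = √(224/3 - 43928) = √(-131560/3) = 2*I*√98670/3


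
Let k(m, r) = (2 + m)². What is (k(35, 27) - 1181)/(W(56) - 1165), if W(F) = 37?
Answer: -⅙ ≈ -0.16667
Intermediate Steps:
(k(35, 27) - 1181)/(W(56) - 1165) = ((2 + 35)² - 1181)/(37 - 1165) = (37² - 1181)/(-1128) = (1369 - 1181)*(-1/1128) = 188*(-1/1128) = -⅙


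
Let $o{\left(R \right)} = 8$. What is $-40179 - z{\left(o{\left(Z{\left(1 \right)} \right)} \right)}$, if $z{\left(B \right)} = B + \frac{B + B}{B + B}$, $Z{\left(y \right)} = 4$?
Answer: $-40188$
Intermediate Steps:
$z{\left(B \right)} = 1 + B$ ($z{\left(B \right)} = B + \frac{2 B}{2 B} = B + 2 B \frac{1}{2 B} = B + 1 = 1 + B$)
$-40179 - z{\left(o{\left(Z{\left(1 \right)} \right)} \right)} = -40179 - \left(1 + 8\right) = -40179 - 9 = -40188$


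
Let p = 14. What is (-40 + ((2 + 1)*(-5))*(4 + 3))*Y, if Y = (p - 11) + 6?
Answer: -1305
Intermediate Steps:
Y = 9 (Y = (14 - 11) + 6 = 3 + 6 = 9)
(-40 + ((2 + 1)*(-5))*(4 + 3))*Y = (-40 + ((2 + 1)*(-5))*(4 + 3))*9 = (-40 + (3*(-5))*7)*9 = (-40 - 15*7)*9 = (-40 - 105)*9 = -145*9 = -1305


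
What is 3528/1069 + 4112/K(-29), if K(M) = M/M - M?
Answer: 2250784/16035 ≈ 140.37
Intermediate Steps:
K(M) = 1 - M
3528/1069 + 4112/K(-29) = 3528/1069 + 4112/(1 - 1*(-29)) = 3528*(1/1069) + 4112/(1 + 29) = 3528/1069 + 4112/30 = 3528/1069 + 4112*(1/30) = 3528/1069 + 2056/15 = 2250784/16035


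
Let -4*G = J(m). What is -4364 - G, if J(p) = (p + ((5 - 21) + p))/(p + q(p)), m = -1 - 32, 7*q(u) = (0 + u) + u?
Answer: -2591929/594 ≈ -4363.5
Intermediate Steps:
q(u) = 2*u/7 (q(u) = ((0 + u) + u)/7 = (u + u)/7 = (2*u)/7 = 2*u/7)
m = -33
J(p) = 7*(-16 + 2*p)/(9*p) (J(p) = (p + ((5 - 21) + p))/(p + 2*p/7) = (p + (-16 + p))/((9*p/7)) = (-16 + 2*p)*(7/(9*p)) = 7*(-16 + 2*p)/(9*p))
G = -287/594 (G = -7*(-8 - 33)/(18*(-33)) = -7*(-1)*(-41)/(18*33) = -¼*574/297 = -287/594 ≈ -0.48316)
-4364 - G = -4364 - 1*(-287/594) = -4364 + 287/594 = -2591929/594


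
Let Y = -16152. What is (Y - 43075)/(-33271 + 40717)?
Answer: -59227/7446 ≈ -7.9542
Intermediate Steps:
(Y - 43075)/(-33271 + 40717) = (-16152 - 43075)/(-33271 + 40717) = -59227/7446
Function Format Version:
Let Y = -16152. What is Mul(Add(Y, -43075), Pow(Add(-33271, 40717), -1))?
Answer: Rational(-59227, 7446) ≈ -7.9542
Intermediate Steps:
Mul(Add(Y, -43075), Pow(Add(-33271, 40717), -1)) = Mul(Add(-16152, -43075), Pow(Add(-33271, 40717), -1)) = Mul(-59227, Pow(7446, -1)) = Mul(-59227, Rational(1, 7446)) = Rational(-59227, 7446)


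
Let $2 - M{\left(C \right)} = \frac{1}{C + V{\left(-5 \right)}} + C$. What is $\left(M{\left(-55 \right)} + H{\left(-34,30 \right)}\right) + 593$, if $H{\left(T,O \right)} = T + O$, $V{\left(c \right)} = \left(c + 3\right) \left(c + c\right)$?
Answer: $\frac{22611}{35} \approx 646.03$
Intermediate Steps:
$V{\left(c \right)} = 2 c \left(3 + c\right)$ ($V{\left(c \right)} = \left(3 + c\right) 2 c = 2 c \left(3 + c\right)$)
$H{\left(T,O \right)} = O + T$
$M{\left(C \right)} = 2 - C - \frac{1}{20 + C}$ ($M{\left(C \right)} = 2 - \left(\frac{1}{C + 2 \left(-5\right) \left(3 - 5\right)} + C\right) = 2 - \left(\frac{1}{C + 2 \left(-5\right) \left(-2\right)} + C\right) = 2 - \left(\frac{1}{C + 20} + C\right) = 2 - \left(\frac{1}{20 + C} + C\right) = 2 - \left(C + \frac{1}{20 + C}\right) = 2 - C - \frac{1}{20 + C}$)
$\left(M{\left(-55 \right)} + H{\left(-34,30 \right)}\right) + 593 = \left(\frac{39 - \left(-55\right)^{2} - -990}{20 - 55} + \left(30 - 34\right)\right) + 593 = \left(\frac{39 - 3025 + 990}{-35} - 4\right) + 593 = \left(- \frac{39 - 3025 + 990}{35} - 4\right) + 593 = \left(\left(- \frac{1}{35}\right) \left(-1996\right) - 4\right) + 593 = \left(\frac{1996}{35} - 4\right) + 593 = \frac{1856}{35} + 593 = \frac{22611}{35}$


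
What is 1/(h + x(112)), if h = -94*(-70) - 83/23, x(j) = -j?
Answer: 23/148681 ≈ 0.00015469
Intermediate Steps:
h = 151257/23 (h = 6580 - 83*1/23 = 6580 - 83/23 = 151257/23 ≈ 6576.4)
1/(h + x(112)) = 1/(151257/23 - 1*112) = 1/(151257/23 - 112) = 1/(148681/23) = 23/148681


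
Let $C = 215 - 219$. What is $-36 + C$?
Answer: $-40$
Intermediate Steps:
$C = -4$ ($C = 215 - 219 = -4$)
$-36 + C = -36 - 4 = -40$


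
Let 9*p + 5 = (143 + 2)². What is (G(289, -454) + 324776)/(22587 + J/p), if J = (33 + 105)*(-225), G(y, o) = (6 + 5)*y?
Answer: 689361410/47449929 ≈ 14.528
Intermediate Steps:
G(y, o) = 11*y
p = 21020/9 (p = -5/9 + (143 + 2)²/9 = -5/9 + (⅑)*145² = -5/9 + (⅑)*21025 = -5/9 + 21025/9 = 21020/9 ≈ 2335.6)
J = -31050 (J = 138*(-225) = -31050)
(G(289, -454) + 324776)/(22587 + J/p) = (11*289 + 324776)/(22587 - 31050/21020/9) = (3179 + 324776)/(22587 - 31050*9/21020) = 327955/(22587 - 27945/2102) = 327955/(47449929/2102) = 327955*(2102/47449929) = 689361410/47449929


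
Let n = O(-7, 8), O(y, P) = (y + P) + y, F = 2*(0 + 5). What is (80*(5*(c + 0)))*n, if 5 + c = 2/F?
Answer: 11520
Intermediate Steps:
F = 10 (F = 2*5 = 10)
O(y, P) = P + 2*y (O(y, P) = (P + y) + y = P + 2*y)
n = -6 (n = 8 + 2*(-7) = 8 - 14 = -6)
c = -24/5 (c = -5 + 2/10 = -5 + 2*(⅒) = -5 + ⅕ = -24/5 ≈ -4.8000)
(80*(5*(c + 0)))*n = (80*(5*(-24/5 + 0)))*(-6) = (80*(5*(-24/5)))*(-6) = (80*(-24))*(-6) = -1920*(-6) = 11520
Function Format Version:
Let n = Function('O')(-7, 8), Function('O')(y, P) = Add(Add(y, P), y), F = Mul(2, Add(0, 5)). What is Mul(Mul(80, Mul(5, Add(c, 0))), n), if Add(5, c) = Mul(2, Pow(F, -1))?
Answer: 11520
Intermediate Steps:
F = 10 (F = Mul(2, 5) = 10)
Function('O')(y, P) = Add(P, Mul(2, y)) (Function('O')(y, P) = Add(Add(P, y), y) = Add(P, Mul(2, y)))
n = -6 (n = Add(8, Mul(2, -7)) = Add(8, -14) = -6)
c = Rational(-24, 5) (c = Add(-5, Mul(2, Pow(10, -1))) = Add(-5, Mul(2, Rational(1, 10))) = Add(-5, Rational(1, 5)) = Rational(-24, 5) ≈ -4.8000)
Mul(Mul(80, Mul(5, Add(c, 0))), n) = Mul(Mul(80, Mul(5, Add(Rational(-24, 5), 0))), -6) = Mul(Mul(80, Mul(5, Rational(-24, 5))), -6) = Mul(Mul(80, -24), -6) = Mul(-1920, -6) = 11520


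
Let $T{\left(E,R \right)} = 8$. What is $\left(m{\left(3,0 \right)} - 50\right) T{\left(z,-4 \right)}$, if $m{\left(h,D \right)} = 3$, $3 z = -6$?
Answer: $-376$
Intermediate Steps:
$z = -2$ ($z = \frac{1}{3} \left(-6\right) = -2$)
$\left(m{\left(3,0 \right)} - 50\right) T{\left(z,-4 \right)} = \left(3 - 50\right) 8 = \left(-47\right) 8 = -376$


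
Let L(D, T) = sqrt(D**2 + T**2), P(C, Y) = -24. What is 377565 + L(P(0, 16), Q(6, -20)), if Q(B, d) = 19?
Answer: 377565 + sqrt(937) ≈ 3.7760e+5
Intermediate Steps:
377565 + L(P(0, 16), Q(6, -20)) = 377565 + sqrt((-24)**2 + 19**2) = 377565 + sqrt(576 + 361) = 377565 + sqrt(937)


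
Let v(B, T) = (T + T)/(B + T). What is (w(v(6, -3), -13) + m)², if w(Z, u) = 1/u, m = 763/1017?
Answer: 79245604/174794841 ≈ 0.45336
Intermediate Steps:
m = 763/1017 (m = 763*(1/1017) = 763/1017 ≈ 0.75025)
v(B, T) = 2*T/(B + T) (v(B, T) = (2*T)/(B + T) = 2*T/(B + T))
(w(v(6, -3), -13) + m)² = (1/(-13) + 763/1017)² = (-1/13 + 763/1017)² = (8902/13221)² = 79245604/174794841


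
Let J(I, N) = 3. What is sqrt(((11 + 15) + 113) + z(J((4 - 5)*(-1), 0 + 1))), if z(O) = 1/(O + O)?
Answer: sqrt(5010)/6 ≈ 11.797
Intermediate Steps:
z(O) = 1/(2*O)
sqrt(((11 + 15) + 113) + z(J((4 - 5)*(-1), 0 + 1))) = sqrt(((11 + 15) + 113) + (1/2)/3) = sqrt((26 + 113) + (1/2)*(1/3)) = sqrt(139 + 1/6) = sqrt(835/6) = sqrt(5010)/6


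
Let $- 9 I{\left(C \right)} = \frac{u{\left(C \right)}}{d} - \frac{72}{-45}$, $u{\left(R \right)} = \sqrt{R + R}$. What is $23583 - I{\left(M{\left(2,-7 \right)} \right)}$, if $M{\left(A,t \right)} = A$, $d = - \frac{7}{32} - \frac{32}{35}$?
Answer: $\frac{1346706167}{57105} \approx 23583.0$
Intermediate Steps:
$u{\left(R \right)} = \sqrt{2} \sqrt{R}$ ($u{\left(R \right)} = \sqrt{2 R} = \sqrt{2} \sqrt{R}$)
$d = - \frac{1269}{1120}$ ($d = \left(-7\right) \frac{1}{32} - \frac{32}{35} = - \frac{7}{32} - \frac{32}{35} = - \frac{1269}{1120} \approx -1.133$)
$I{\left(C \right)} = - \frac{8}{45} + \frac{1120 \sqrt{2} \sqrt{C}}{11421}$ ($I{\left(C \right)} = - \frac{\frac{\sqrt{2} \sqrt{C}}{- \frac{1269}{1120}} - \frac{72}{-45}}{9} = - \frac{\sqrt{2} \sqrt{C} \left(- \frac{1120}{1269}\right) - - \frac{8}{5}}{9} = - \frac{- \frac{1120 \sqrt{2} \sqrt{C}}{1269} + \frac{8}{5}}{9} = - \frac{\frac{8}{5} - \frac{1120 \sqrt{2} \sqrt{C}}{1269}}{9} = - \frac{8}{45} + \frac{1120 \sqrt{2} \sqrt{C}}{11421}$)
$23583 - I{\left(M{\left(2,-7 \right)} \right)} = 23583 - \left(- \frac{8}{45} + \frac{1120 \sqrt{2} \sqrt{2}}{11421}\right) = 23583 - \left(- \frac{8}{45} + \frac{2240}{11421}\right) = 23583 - \frac{1048}{57105} = \frac{1346706167}{57105}$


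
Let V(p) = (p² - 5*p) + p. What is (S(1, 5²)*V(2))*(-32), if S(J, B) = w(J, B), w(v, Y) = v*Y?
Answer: 3200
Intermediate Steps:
V(p) = p² - 4*p
w(v, Y) = Y*v
S(J, B) = B*J
(S(1, 5²)*V(2))*(-32) = ((5²*1)*(2*(-4 + 2)))*(-32) = ((25*1)*(2*(-2)))*(-32) = (25*(-4))*(-32) = -100*(-32) = 3200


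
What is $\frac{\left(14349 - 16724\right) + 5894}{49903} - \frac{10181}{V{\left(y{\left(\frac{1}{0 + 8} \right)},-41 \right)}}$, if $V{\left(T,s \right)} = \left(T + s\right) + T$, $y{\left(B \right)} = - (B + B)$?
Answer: $\frac{1016416963}{4141949} \approx 245.4$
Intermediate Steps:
$y{\left(B \right)} = - 2 B$
$V{\left(T,s \right)} = s + 2 T$
$\frac{\left(14349 - 16724\right) + 5894}{49903} - \frac{10181}{V{\left(y{\left(\frac{1}{0 + 8} \right)},-41 \right)}} = \frac{\left(14349 - 16724\right) + 5894}{49903} - \frac{10181}{-41 + 2 \left(- \frac{2}{0 + 8}\right)} = \left(-2375 + 5894\right) \frac{1}{49903} - \frac{10181}{-41 + 2 \left(- \frac{2}{8}\right)} = 3519 \cdot \frac{1}{49903} - \frac{10181}{-41 + 2 \left(\left(-2\right) \frac{1}{8}\right)} = \frac{3519}{49903} - \frac{10181}{-41 + 2 \left(- \frac{1}{4}\right)} = \frac{3519}{49903} - \frac{10181}{-41 - \frac{1}{2}} = \frac{3519}{49903} - \frac{10181}{- \frac{83}{2}} = \frac{3519}{49903} - - \frac{20362}{83} = \frac{3519}{49903} + \frac{20362}{83} = \frac{1016416963}{4141949}$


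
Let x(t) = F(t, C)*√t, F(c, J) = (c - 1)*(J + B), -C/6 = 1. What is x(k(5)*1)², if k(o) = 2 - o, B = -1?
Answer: -2352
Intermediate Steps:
C = -6 (C = -6*1 = -6)
F(c, J) = (-1 + J)*(-1 + c) (F(c, J) = (c - 1)*(J - 1) = (-1 + c)*(-1 + J) = (-1 + J)*(-1 + c))
x(t) = √t*(7 - 7*t) (x(t) = (1 - 1*(-6) - t - 6*t)*√t = (1 + 6 - t - 6*t)*√t = (7 - 7*t)*√t = √t*(7 - 7*t))
x(k(5)*1)² = (7*√((2 - 1*5)*1)*(1 - (2 - 1*5)))² = (7*√((2 - 5)*1)*(1 - (2 - 5)))² = (7*√(-3*1)*(1 - (-3)))² = (7*√(-3)*(1 - 1*(-3)))² = (7*(I*√3)*(1 + 3))² = (7*(I*√3)*4)² = (28*I*√3)² = -2352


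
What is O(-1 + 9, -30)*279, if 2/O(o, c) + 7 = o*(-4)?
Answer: -186/13 ≈ -14.308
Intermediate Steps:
O(o, c) = 2/(-7 - 4*o) (O(o, c) = 2/(-7 + o*(-4)) = 2/(-7 - 4*o))
O(-1 + 9, -30)*279 = -2/(7 + 4*(-1 + 9))*279 = -2/(7 + 4*8)*279 = -2/(7 + 32)*279 = -2/39*279 = -186/13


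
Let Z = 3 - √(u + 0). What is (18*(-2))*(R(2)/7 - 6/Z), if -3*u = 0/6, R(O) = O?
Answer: 432/7 ≈ 61.714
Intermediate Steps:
u = 0 (u = -0/6 = -⅓*0 = 0)
Z = 3 (Z = 3 - √(0 + 0) = 3 - √0 = 3 - 1*0 = 3 + 0 = 3)
(18*(-2))*(R(2)/7 - 6/Z) = (18*(-2))*(2/7 - 6/3) = -36*(2*(⅐) - 6*⅓) = -36*(2/7 - 2) = -36*(-12/7) = 432/7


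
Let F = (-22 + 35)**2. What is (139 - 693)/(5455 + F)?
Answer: -277/2812 ≈ -0.098506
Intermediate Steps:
F = 169 (F = 13**2 = 169)
(139 - 693)/(5455 + F) = (139 - 693)/(5455 + 169) = -554/5624 = -554*1/5624 = -277/2812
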